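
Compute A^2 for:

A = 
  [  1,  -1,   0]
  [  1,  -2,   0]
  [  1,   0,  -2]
A² = A·A:
A²[1,1] = (1)(1) + (-1)(1) + (0)(1) = 0
A²[1,2] = (1)(-1) + (-1)(-2) + (0)(0) = 1
A²[1,3] = (1)(0) + (-1)(0) + (0)(-2) = 0
A²[2,1] = (1)(1) + (-2)(1) + (0)(1) = -1
A²[2,2] = (1)(-1) + (-2)(-2) + (0)(0) = 3
A²[2,3] = (1)(0) + (-2)(0) + (0)(-2) = 0
A²[3,1] = (1)(1) + (0)(1) + (-2)(1) = -1
A²[3,2] = (1)(-1) + (0)(-2) + (-2)(0) = -1
A²[3,3] = (1)(0) + (0)(0) + (-2)(-2) = 4
A² = 
  [  0,   1,   0]
  [ -1,   3,   0]
  [ -1,  -1,   4]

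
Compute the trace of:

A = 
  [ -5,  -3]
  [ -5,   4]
-1

tr(A) = -5 + 4 = -1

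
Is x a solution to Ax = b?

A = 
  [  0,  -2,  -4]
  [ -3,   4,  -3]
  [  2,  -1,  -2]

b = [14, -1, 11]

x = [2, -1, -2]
No

Ax = [10, -4, 9] ≠ b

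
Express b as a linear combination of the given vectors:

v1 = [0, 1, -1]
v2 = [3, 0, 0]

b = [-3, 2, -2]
c1 = 2, c2 = -1

b = 2·v1 + -1·v2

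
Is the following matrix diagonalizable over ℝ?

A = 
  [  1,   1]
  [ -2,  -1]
No

tr(A) = 0, det(A) = 1
Characteristic polynomial: λ² - tr(A)λ + det(A) = λ² + 1
λ² + 1 = 0  ⇒  λ = (0 ± √((0)² - 4·(1)))/2 = (0 ± √(-4))/2
  = i,  -i
Eigenvalues: i, -i  (≈ 0 + 1i, 0 - 1i)
Has complex eigenvalues (not diagonalizable over ℝ).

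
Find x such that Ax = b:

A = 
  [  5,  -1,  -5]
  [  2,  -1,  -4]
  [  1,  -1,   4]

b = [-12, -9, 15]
x = [0, -3, 3]

Row reduce the augmented matrix [A|b]:
R2 → R2 - (2/5)·R1
R3 → R3 - (1/5)·R1
R3 → R3 - (4/3)·R2
REF = 
  [    5,    -1,    -5,   -12]
  [    0,  -3/5,    -2, -21/5]
  [    0,     0,  23/3,    23]

Back-substitution:
x₃ = 23 / (23/3) = 3
x₂ = (-21/5 - (-2)(3)) / (-3/5) = -3
x₁ = (-12 - (-1)(-3) - (-5)(3)) / 5 = 0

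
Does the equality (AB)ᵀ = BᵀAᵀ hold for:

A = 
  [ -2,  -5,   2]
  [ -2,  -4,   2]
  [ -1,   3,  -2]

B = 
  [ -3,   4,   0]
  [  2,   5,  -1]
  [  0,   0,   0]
Yes

(AB)ᵀ = 
  [ -4,  -2,   9]
  [-33, -28,  11]
  [  5,   4,  -3]

BᵀAᵀ = 
  [ -4,  -2,   9]
  [-33, -28,  11]
  [  5,   4,  -3]

Both sides are equal — this is the standard identity (AB)ᵀ = BᵀAᵀ, which holds for all A, B.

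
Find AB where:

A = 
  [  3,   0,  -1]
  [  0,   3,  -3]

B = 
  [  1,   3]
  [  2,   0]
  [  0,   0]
A is 2×3 and B is 3×2, so AB is 2×2. Each entry is (row of A)·(column of B):
AB[1,1] = (3)(1) + (0)(2) + (-1)(0) = 3
AB[1,2] = (3)(3) + (0)(0) + (-1)(0) = 9
AB[2,1] = (0)(1) + (3)(2) + (-3)(0) = 6
AB[2,2] = (0)(3) + (3)(0) + (-3)(0) = 0

AB = 
  [  3,   9]
  [  6,   0]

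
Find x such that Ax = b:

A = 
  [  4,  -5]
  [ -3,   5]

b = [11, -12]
Row reduce the augmented matrix [A|b]:
R2 → R2 + (3/4)·R1
REF = 
  [    4,    -5,    11]
  [    0,   5/4, -15/4]

Back-substitution:
x₂ = (-15/4) / (5/4) = -3
x₁ = (11 - (-5)(-3)) / 4 = -1

x = [-1, -3]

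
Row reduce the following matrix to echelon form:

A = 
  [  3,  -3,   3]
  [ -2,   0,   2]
Row operations:
R2 → R2 + (2/3)·R1

Resulting echelon form:
REF = 
  [  3,  -3,   3]
  [  0,  -2,   4]

Rank = 2 (number of non-zero pivot rows).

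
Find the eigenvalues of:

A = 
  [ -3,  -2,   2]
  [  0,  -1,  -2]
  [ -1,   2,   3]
λ = -3, 1 + i√2, 1 - i√2  (≈ -3, 1 + 1.414i, 1 - 1.414i)

Characteristic polynomial: det(λI - A) = λ³ + λ² - 3λ + 9
Testing integer divisors of the constant term: p(-3) = 0, so (λ + 3) is a factor:
p(λ) = (λ + 3)(λ² - 2λ + 3)
λ² - 2λ + 3 = 0  ⇒  λ = (2 ± √((-2)² - 4·(3)))/2 = (2 ± √(-8))/2
  = 1 + i√2,  1 - i√2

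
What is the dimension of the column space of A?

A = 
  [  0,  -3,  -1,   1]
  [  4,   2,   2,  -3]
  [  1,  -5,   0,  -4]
Row reduce:
Swap R1 ↔ R2
R3 → R3 - (1/4)·R1
R3 → R3 - (11/6)·R2
REF = 
  [     4,      2,      2,     -3]
  [     0,     -3,     -1,      1]
  [     0,      0,    4/3, -61/12]
Pivot columns: 1, 2, 3 → 3 pivots.
dim(Col(A)) = number of pivot columns = 3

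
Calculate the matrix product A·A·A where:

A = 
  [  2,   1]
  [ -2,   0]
A^3 = 
  [  0,   2]
  [ -4,  -4]

A² = A·A:
A²[1,1] = (2)(2) + (1)(-2) = 2
A²[1,2] = (2)(1) + (1)(0) = 2
A²[2,1] = (-2)(2) + (0)(-2) = -4
A²[2,2] = (-2)(1) + (0)(0) = -2
A² = 
  [  2,   2]
  [ -4,  -2]

A^3 = A^2·A:
A^3[1,1] = (2)(2) + (2)(-2) = 0
A^3[1,2] = (2)(1) + (2)(0) = 2
A^3[2,1] = (-4)(2) + (-2)(-2) = -4
A^3[2,2] = (-4)(1) + (-2)(0) = -4
A^3 = 
  [  0,   2]
  [ -4,  -4]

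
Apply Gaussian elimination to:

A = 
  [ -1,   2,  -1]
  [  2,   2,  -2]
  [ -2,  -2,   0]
Row operations:
R2 → R2 + (2)·R1
R3 → R3 - (2)·R1
R3 → R3 + (1)·R2

Resulting echelon form:
REF = 
  [ -1,   2,  -1]
  [  0,   6,  -4]
  [  0,   0,  -2]

Rank = 3 (number of non-zero pivot rows).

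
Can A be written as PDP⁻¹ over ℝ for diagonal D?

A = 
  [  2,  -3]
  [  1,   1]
No

tr(A) = 3, det(A) = 5
Characteristic polynomial: λ² - tr(A)λ + det(A) = λ² - 3λ + 5
λ² - 3λ + 5 = 0  ⇒  λ = (3 ± √((-3)² - 4·(5)))/2 = (3 ± √(-11))/2
  = (3 + i√11)/2,  (3 - i√11)/2
Eigenvalues: (3 + i√11)/2, (3 - i√11)/2  (≈ 1.5 + 1.658i, 1.5 - 1.658i)
Has complex eigenvalues (not diagonalizable over ℝ).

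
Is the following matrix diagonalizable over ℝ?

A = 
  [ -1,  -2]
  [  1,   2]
Yes

tr(A) = 1, det(A) = 0
Characteristic polynomial: λ² - tr(A)λ + det(A) = λ² - λ
λ² - λ = λ(λ - 1)
Eigenvalues: 1, 0
λ=0: alg. mult. = 1, geom. mult. = 2 - rank(A - (0)I) = 2 - 1 = 1
λ=1: alg. mult. = 1, geom. mult. = 2 - rank(A - (1)I) = 2 - 1 = 1
Sum of geometric multiplicities equals n, so A has n independent eigenvectors.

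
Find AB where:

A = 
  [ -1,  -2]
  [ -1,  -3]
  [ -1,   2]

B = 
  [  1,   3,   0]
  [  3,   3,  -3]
AB = 
  [ -7,  -9,   6]
  [-10, -12,   9]
  [  5,   3,  -6]

A is 3×2 and B is 2×3, so AB is 3×3. Each entry is (row of A)·(column of B):
AB[1,1] = (-1)(1) + (-2)(3) = -7
AB[1,2] = (-1)(3) + (-2)(3) = -9
AB[1,3] = (-1)(0) + (-2)(-3) = 6
AB[2,1] = (-1)(1) + (-3)(3) = -10
AB[2,2] = (-1)(3) + (-3)(3) = -12
AB[2,3] = (-1)(0) + (-3)(-3) = 9
AB[3,1] = (-1)(1) + (2)(3) = 5
AB[3,2] = (-1)(3) + (2)(3) = 3
AB[3,3] = (-1)(0) + (2)(-3) = -6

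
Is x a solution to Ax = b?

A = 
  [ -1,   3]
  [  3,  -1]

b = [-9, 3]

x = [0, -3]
Yes

Ax = [-9, 3] = b ✓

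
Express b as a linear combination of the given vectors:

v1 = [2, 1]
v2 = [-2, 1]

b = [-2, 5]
c1 = 2, c2 = 3

b = 2·v1 + 3·v2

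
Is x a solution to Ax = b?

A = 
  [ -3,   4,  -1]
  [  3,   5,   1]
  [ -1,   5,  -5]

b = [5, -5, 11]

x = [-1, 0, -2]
Yes

Ax = [5, -5, 11] = b ✓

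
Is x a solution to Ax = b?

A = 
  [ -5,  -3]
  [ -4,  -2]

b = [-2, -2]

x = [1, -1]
Yes

Ax = [-2, -2] = b ✓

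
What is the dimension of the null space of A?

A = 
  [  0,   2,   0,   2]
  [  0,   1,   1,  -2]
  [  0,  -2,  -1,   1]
nullity(A) = 2

Row reduce:
R2 → R2 - (1/2)·R1
R3 → R3 + (1)·R1
R3 → R3 + (1)·R2
REF = 
  [  0,   2,   0,   2]
  [  0,   0,   1,  -3]
  [  0,   0,   0,   0]
Pivot columns: 2, 3 → 2 pivots.
rank(A) = 2, so nullity(A) = 4 - 2 = 2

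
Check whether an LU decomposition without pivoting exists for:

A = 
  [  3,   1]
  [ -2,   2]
Yes.
A[1,1] = 3 ≠ 0, so Gaussian elimination proceeds without a row swap: multiplier ℓ₂₁ = (-2)/(3) = -2/3, and U[2,2] = 2 - (-2/3)(1) = 8/3.
L = 
  [   1,    0]
  [-2/3,    1]
U = 
  [  3,   1]
  [  0, 8/3]
Check row 2 of LU: [(-2/3)(3), (-2/3)(1) + (8/3)] = [-2, 2] = row 2 of A ✓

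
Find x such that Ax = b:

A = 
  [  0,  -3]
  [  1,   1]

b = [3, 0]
x = [1, -1]

Row reduce the augmented matrix [A|b]:
Swap R1 ↔ R2
REF = 
  [  1,   1,   0]
  [  0,  -3,   3]

Back-substitution:
x₂ = 3 / (-3) = -1
x₁ = (0 - (1)(-1)) / 1 = 1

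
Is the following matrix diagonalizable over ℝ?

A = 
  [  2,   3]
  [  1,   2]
Yes

tr(A) = 4, det(A) = 1
Characteristic polynomial: λ² - tr(A)λ + det(A) = λ² - 4λ + 1
λ² - 4λ + 1 = 0  ⇒  λ = (4 ± √((-4)² - 4·(1)))/2 = (4 ± √(12))/2
  = 2 + √3,  2 - √3
Eigenvalues: 2 + √3, 2 - √3  (≈ 3.732, 0.2679)
The two irrational eigenvalues are distinct (simple), so each has alg. mult. = geom. mult. = 1.
Sum of geometric multiplicities equals n, so A has n independent eigenvectors.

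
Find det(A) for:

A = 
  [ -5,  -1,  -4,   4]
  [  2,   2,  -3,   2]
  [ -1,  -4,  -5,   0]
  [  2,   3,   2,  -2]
-268

Cofactor expansion along row 1: det(A) = a₁₁M₁₁ - a₁₂M₁₂ + a₁₃M₁₃ - a₁₄M₁₄

M₁₁ = det[[2, -3, 2]; [-4, -5, 0]; [3, 2, -2]]
  = (2)·((-5)(-2) - (0)(2)) - (-3)·((-4)(-2) - (0)(3)) + (2)·((-4)(2) - (-5)(3))
  = (2)(10) - (-3)(8) + (2)(7)
  = 58
M₁₂ = det[[2, -3, 2]; [-1, -5, 0]; [2, 2, -2]]
  = (2)·((-5)(-2) - (0)(2)) - (-3)·((-1)(-2) - (0)(2)) + (2)·((-1)(2) - (-5)(2))
  = (2)(10) - (-3)(2) + (2)(8)
  = 42
M₁₃ = det[[2, 2, 2]; [-1, -4, 0]; [2, 3, -2]]
  = (2)·((-4)(-2) - (0)(3)) - (2)·((-1)(-2) - (0)(2)) + (2)·((-1)(3) - (-4)(2))
  = (2)(8) - (2)(2) + (2)(5)
  = 22
M₁₄ = det[[2, 2, -3]; [-1, -4, -5]; [2, 3, 2]]
  = (2)·((-4)(2) - (-5)(3)) - (2)·((-1)(2) - (-5)(2)) + (-3)·((-1)(3) - (-4)(2))
  = (2)(7) - (2)(8) + (-3)(5)
  = -17

det(A) = (-5)(58) - (-1)(42) + (-4)(22) - (4)(-17) = -268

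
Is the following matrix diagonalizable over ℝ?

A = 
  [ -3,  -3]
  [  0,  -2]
Yes

tr(A) = -5, det(A) = 6
Characteristic polynomial: λ² - tr(A)λ + det(A) = λ² + 5λ + 6
λ² + 5λ + 6 = (λ + 3)(λ + 2)
Eigenvalues: -2, -3
λ=-3: alg. mult. = 1, geom. mult. = 2 - rank(A - (-3)I) = 2 - 1 = 1
λ=-2: alg. mult. = 1, geom. mult. = 2 - rank(A - (-2)I) = 2 - 1 = 1
Sum of geometric multiplicities equals n, so A has n independent eigenvectors.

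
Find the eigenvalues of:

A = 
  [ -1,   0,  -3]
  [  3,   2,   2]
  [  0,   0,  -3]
λ = -1, 2, -3

Characteristic polynomial: det(λI - A) = λ³ + 2λ² - 5λ - 6
Testing integer divisors of the constant term: p(-1) = 0, so (λ + 1) is a factor:
p(λ) = (λ + 1)(λ² + λ - 6)
λ² + λ - 6 = (λ + 3)(λ - 2)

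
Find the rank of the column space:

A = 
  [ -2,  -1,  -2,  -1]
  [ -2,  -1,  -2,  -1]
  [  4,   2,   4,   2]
Row reduce:
R2 → R2 - (1)·R1
R3 → R3 + (2)·R1
REF = 
  [ -2,  -1,  -2,  -1]
  [  0,   0,   0,   0]
  [  0,   0,   0,   0]
Pivot columns: 1 → 1 pivot.
dim(Col(A)) = number of pivot columns = 1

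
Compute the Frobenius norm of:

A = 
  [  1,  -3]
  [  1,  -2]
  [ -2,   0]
||A||_F = 4.359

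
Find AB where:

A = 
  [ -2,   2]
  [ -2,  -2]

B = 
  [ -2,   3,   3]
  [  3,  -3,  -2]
A is 2×2 and B is 2×3, so AB is 2×3. Each entry is (row of A)·(column of B):
AB[1,1] = (-2)(-2) + (2)(3) = 10
AB[1,2] = (-2)(3) + (2)(-3) = -12
AB[1,3] = (-2)(3) + (2)(-2) = -10
AB[2,1] = (-2)(-2) + (-2)(3) = -2
AB[2,2] = (-2)(3) + (-2)(-3) = 0
AB[2,3] = (-2)(3) + (-2)(-2) = -2

AB = 
  [ 10, -12, -10]
  [ -2,   0,  -2]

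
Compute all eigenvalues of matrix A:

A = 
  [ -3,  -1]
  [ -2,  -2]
tr(A) = -5, det(A) = 4
Characteristic polynomial: λ² - tr(A)λ + det(A) = λ² + 5λ + 4
λ² + 5λ + 4 = (λ + 4)(λ + 1)

λ = -1, -4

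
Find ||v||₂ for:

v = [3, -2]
3.606

||v||₂ = √((3)² + (-2)²) = √13 = 3.606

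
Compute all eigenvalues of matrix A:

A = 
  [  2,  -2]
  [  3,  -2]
tr(A) = 0, det(A) = 2
Characteristic polynomial: λ² - tr(A)λ + det(A) = λ² + 2
λ² + 2 = 0  ⇒  λ = (0 ± √((0)² - 4·(2)))/2 = (0 ± √(-8))/2
  = i√2,  -i√2

λ = i√2, -i√2  (≈ 0 + 1.414i, 0 - 1.414i)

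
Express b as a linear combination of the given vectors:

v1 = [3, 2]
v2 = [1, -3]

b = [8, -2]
c1 = 2, c2 = 2

b = 2·v1 + 2·v2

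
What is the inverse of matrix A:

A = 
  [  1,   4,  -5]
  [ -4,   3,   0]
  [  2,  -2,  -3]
det(A) = (1)·((3)(-3) - (0)(-2)) - (4)·((-4)(-3) - (0)(2)) + (-5)·((-4)(-2) - (3)(2))
  = (1)(-9) - (4)(12) + (-5)(2)
  = -67
det(A) = -67 ≠ 0, so A is invertible.

Cofactors Cᵢⱼ = (-1)ⁱ⁺ʲ·Mᵢⱼ:
C = 
  [ -9, -12,   2]
  [ 22,   7,  10]
  [ 15,  20,  19]

adj(A) = Cᵀ:
adj(A) = 
  [ -9,  22,  15]
  [-12,   7,  20]
  [  2,  10,  19]

A⁻¹ = (-1/67) · adj(A):
A⁻¹ = 
  [  9/67, -22/67, -15/67]
  [ 12/67,  -7/67, -20/67]
  [ -2/67, -10/67, -19/67]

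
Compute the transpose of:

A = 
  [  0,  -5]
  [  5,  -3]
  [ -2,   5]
Aᵀ = 
  [  0,   5,  -2]
  [ -5,  -3,   5]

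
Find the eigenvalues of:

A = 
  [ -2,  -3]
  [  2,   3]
tr(A) = 1, det(A) = 0
Characteristic polynomial: λ² - tr(A)λ + det(A) = λ² - λ
λ² - λ = λ(λ - 1)

λ = 1, 0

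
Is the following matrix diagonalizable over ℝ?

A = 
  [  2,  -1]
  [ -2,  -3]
Yes

tr(A) = -1, det(A) = -8
Characteristic polynomial: λ² - tr(A)λ + det(A) = λ² + λ - 8
λ² + λ - 8 = 0  ⇒  λ = (-1 ± √((1)² - 4·(-8)))/2 = (-1 ± √(33))/2
  = (-1 + √33)/2,  (-1 - √33)/2
Eigenvalues: (-1 + √33)/2, (-1 - √33)/2  (≈ 2.372, -3.372)
The two irrational eigenvalues are distinct (simple), so each has alg. mult. = geom. mult. = 1.
Sum of geometric multiplicities equals n, so A has n independent eigenvectors.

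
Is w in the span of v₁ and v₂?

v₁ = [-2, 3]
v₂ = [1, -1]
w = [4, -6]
Yes

Form the augmented matrix and row-reduce:
[v₁|v₂|w] = 
  [ -2,   1,   4]
  [  3,  -1,  -6]
R2 → R2 + (3/2)·R1
REF = 
  [ -2,   1,   4]
  [  0, 1/2,   0]

No row of the form [0 0 | nonzero], so the system is consistent. Back-substitution gives c₁ = -2, c₂ = 0: w = (-2)·v₁ + (0)·v₂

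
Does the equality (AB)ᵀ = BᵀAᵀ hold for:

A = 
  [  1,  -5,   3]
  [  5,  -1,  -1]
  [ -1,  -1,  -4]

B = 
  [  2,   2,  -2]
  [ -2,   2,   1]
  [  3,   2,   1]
Yes

(AB)ᵀ = 
  [ 21,   9, -12]
  [ -2,   6, -12]
  [ -4, -12,  -3]

BᵀAᵀ = 
  [ 21,   9, -12]
  [ -2,   6, -12]
  [ -4, -12,  -3]

Both sides are equal — this is the standard identity (AB)ᵀ = BᵀAᵀ, which holds for all A, B.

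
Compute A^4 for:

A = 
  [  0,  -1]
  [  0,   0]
A² = A·A:
A²[1,1] = (0)(0) + (-1)(0) = 0
A²[1,2] = (0)(-1) + (-1)(0) = 0
A²[2,1] = (0)(0) + (0)(0) = 0
A²[2,2] = (0)(-1) + (0)(0) = 0
A² = 
  [  0,   0]
  [  0,   0]

A^3 = A^2·A:
A^3[1,1] = (0)(0) + (0)(0) = 0
A^3[1,2] = (0)(-1) + (0)(0) = 0
A^3[2,1] = (0)(0) + (0)(0) = 0
A^3[2,2] = (0)(-1) + (0)(0) = 0
A^3 = 
  [  0,   0]
  [  0,   0]

A^4 = A^3·A:
A^4[1,1] = (0)(0) + (0)(0) = 0
A^4[1,2] = (0)(-1) + (0)(0) = 0
A^4[2,1] = (0)(0) + (0)(0) = 0
A^4[2,2] = (0)(-1) + (0)(0) = 0
A^4 = 
  [  0,   0]
  [  0,   0]

Therefore
A^4 = 
  [  0,   0]
  [  0,   0]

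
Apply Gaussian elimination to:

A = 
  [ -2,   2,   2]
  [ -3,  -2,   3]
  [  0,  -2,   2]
Row operations:
R2 → R2 - (3/2)·R1
R3 → R3 - (2/5)·R2

Resulting echelon form:
REF = 
  [ -2,   2,   2]
  [  0,  -5,   0]
  [  0,   0,   2]

Rank = 3 (number of non-zero pivot rows).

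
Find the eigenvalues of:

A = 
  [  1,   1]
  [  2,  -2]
λ = (-1 + √17)/2, (-1 - √17)/2  (≈ 1.562, -2.562)

tr(A) = -1, det(A) = -4
Characteristic polynomial: λ² - tr(A)λ + det(A) = λ² + λ - 4
λ² + λ - 4 = 0  ⇒  λ = (-1 ± √((1)² - 4·(-4)))/2 = (-1 ± √(17))/2
  = (-1 + √17)/2,  (-1 - √17)/2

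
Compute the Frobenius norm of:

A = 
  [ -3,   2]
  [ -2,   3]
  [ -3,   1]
||A||_F = 6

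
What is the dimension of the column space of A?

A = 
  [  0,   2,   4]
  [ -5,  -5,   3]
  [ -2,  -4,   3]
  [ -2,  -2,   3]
Row reduce:
Swap R1 ↔ R2
R3 → R3 - (2/5)·R1
R4 → R4 - (2/5)·R1
R3 → R3 + (1)·R2
R4 → R4 - (9/29)·R3
REF = 
  [  -5,   -5,    3]
  [   0,    2,    4]
  [   0,    0, 29/5]
  [   0,    0,    0]
Pivot columns: 1, 2, 3 → 3 pivots.
dim(Col(A)) = number of pivot columns = 3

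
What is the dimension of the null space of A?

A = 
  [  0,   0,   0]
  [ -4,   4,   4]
nullity(A) = 2

Row reduce:
Swap R1 ↔ R2
REF = 
  [ -4,   4,   4]
  [  0,   0,   0]
Pivot columns: 1 → 1 pivot.
rank(A) = 1, so nullity(A) = 3 - 1 = 2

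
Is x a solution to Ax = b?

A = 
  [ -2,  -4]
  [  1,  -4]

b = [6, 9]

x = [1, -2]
Yes

Ax = [6, 9] = b ✓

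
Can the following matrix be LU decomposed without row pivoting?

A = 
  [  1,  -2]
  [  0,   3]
Yes.
A[1,1] = 1 ≠ 0, so Gaussian elimination proceeds without a row swap: multiplier ℓ₂₁ = (0)/(1) = 0, and U[2,2] = 3 - (0)(-2) = 3.
L = 
  [  1,   0]
  [  0,   1]
U = 
  [  1,  -2]
  [  0,   3]
Check row 2 of LU: [(0)(1), (0)(-2) + 3] = [0, 3] = row 2 of A ✓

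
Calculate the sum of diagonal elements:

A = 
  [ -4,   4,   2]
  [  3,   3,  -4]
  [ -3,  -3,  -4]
-5

tr(A) = -4 + 3 + -4 = -5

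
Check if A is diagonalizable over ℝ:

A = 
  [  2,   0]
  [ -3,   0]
Yes

tr(A) = 2, det(A) = 0
Characteristic polynomial: λ² - tr(A)λ + det(A) = λ² - 2λ
λ² - 2λ = λ(λ - 2)
Eigenvalues: 2, 0
λ=0: alg. mult. = 1, geom. mult. = 2 - rank(A - (0)I) = 2 - 1 = 1
λ=2: alg. mult. = 1, geom. mult. = 2 - rank(A - (2)I) = 2 - 1 = 1
Sum of geometric multiplicities equals n, so A has n independent eigenvectors.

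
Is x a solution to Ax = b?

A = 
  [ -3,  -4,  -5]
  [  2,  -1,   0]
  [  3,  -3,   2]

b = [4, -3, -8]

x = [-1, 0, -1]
No

Ax = [8, -2, -5] ≠ b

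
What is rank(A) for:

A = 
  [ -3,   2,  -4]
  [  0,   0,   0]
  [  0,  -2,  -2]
Row reduce:
Swap R2 ↔ R3
REF = 
  [ -3,   2,  -4]
  [  0,  -2,  -2]
  [  0,   0,   0]
Pivot columns: 1, 2 → 2 pivots.

rank(A) = 2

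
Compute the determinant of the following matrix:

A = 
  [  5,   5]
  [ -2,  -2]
For a 2×2 matrix, det = ad - bc = (5)(-2) - (5)(-2) = 0

det(A) = 0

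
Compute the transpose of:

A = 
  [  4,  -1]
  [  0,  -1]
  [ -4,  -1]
Aᵀ = 
  [  4,   0,  -4]
  [ -1,  -1,  -1]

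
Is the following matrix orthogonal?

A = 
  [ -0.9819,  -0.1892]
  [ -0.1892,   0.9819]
Yes

AᵀA = 
  [  0.9999,   0]
  [  0,   0.9999]
≈ I (equal to I up to the 4-dp rounding of the entries)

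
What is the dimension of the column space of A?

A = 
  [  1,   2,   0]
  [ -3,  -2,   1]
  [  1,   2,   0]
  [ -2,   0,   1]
dim(Col(A)) = 2

Row reduce:
R2 → R2 + (3)·R1
R3 → R3 - (1)·R1
R4 → R4 + (2)·R1
R4 → R4 - (1)·R2
REF = 
  [  1,   2,   0]
  [  0,   4,   1]
  [  0,   0,   0]
  [  0,   0,   0]
Pivot columns: 1, 2 → 2 pivots.
dim(Col(A)) = number of pivot columns = 2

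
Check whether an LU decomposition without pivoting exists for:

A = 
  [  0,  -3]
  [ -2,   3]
No.
A[1,1] = 0 but A[2,1] = -2 ≠ 0. Any LU with L unit lower triangular has (LU)[1,1] = U[1,1] and (LU)[2,1] = L[2,1]·U[1,1]; matching A forces U[1,1] = 0, which then forces (LU)[2,1] = 0 ≠ -2. A row swap (pivoting) is required.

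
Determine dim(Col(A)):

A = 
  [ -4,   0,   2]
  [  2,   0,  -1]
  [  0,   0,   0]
dim(Col(A)) = 1

Row reduce:
R2 → R2 + (1/2)·R1
REF = 
  [ -4,   0,   2]
  [  0,   0,   0]
  [  0,   0,   0]
Pivot columns: 1 → 1 pivot.
dim(Col(A)) = number of pivot columns = 1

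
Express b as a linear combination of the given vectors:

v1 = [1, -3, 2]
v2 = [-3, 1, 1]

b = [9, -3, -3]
c1 = 0, c2 = -3

b = 0·v1 + -3·v2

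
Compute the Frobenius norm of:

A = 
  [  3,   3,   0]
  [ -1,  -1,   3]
||A||_F = 5.385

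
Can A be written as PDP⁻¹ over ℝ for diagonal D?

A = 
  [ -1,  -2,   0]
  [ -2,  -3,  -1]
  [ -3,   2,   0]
No

Characteristic polynomial: det(λI - A) = λ³ + 4λ² + λ + 8
By the rational root theorem any rational root is an integer dividing 8; none of those is a root, so p(λ) has no rational roots and hence (being an irreducible cubic) no repeated roots.
Discriminant of the cubic: Δ = -3188
Δ < 0 ⇒ one real eigenvalue and a complex-conjugate pair: λ ≈ -4.213, 0.1067 + 1.374i, 0.1067 - 1.374i
Has complex eigenvalues (not diagonalizable over ℝ).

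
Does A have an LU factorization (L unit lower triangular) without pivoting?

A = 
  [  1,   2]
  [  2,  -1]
Yes.
A[1,1] = 1 ≠ 0, so Gaussian elimination proceeds without a row swap: multiplier ℓ₂₁ = (2)/(1) = 2, and U[2,2] = -1 - (2)(2) = -5.
L = 
  [  1,   0]
  [  2,   1]
U = 
  [  1,   2]
  [  0,  -5]
Check row 2 of LU: [(2)(1), (2)(2) + (-5)] = [2, -1] = row 2 of A ✓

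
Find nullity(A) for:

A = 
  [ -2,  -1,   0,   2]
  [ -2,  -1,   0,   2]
nullity(A) = 3

Row reduce:
R2 → R2 - (1)·R1
REF = 
  [ -2,  -1,   0,   2]
  [  0,   0,   0,   0]
Pivot columns: 1 → 1 pivot.
rank(A) = 1, so nullity(A) = 4 - 1 = 3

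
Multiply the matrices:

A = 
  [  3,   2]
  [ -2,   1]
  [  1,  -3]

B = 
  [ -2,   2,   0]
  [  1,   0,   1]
A is 3×2 and B is 2×3, so AB is 3×3. Each entry is (row of A)·(column of B):
AB[1,1] = (3)(-2) + (2)(1) = -4
AB[1,2] = (3)(2) + (2)(0) = 6
AB[1,3] = (3)(0) + (2)(1) = 2
AB[2,1] = (-2)(-2) + (1)(1) = 5
AB[2,2] = (-2)(2) + (1)(0) = -4
AB[2,3] = (-2)(0) + (1)(1) = 1
AB[3,1] = (1)(-2) + (-3)(1) = -5
AB[3,2] = (1)(2) + (-3)(0) = 2
AB[3,3] = (1)(0) + (-3)(1) = -3

AB = 
  [ -4,   6,   2]
  [  5,  -4,   1]
  [ -5,   2,  -3]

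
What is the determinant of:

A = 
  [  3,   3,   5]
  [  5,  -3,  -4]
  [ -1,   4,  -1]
Cofactor expansion along row 1:
det(A) = (3)·((-3)(-1) - (-4)(4)) - (3)·((5)(-1) - (-4)(-1)) + (5)·((5)(4) - (-3)(-1))
  = (3)(19) - (3)(-9) + (5)(17)
  = 169

det(A) = 169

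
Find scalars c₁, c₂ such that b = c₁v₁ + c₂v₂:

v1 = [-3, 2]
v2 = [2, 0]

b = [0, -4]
c1 = -2, c2 = -3

b = -2·v1 + -3·v2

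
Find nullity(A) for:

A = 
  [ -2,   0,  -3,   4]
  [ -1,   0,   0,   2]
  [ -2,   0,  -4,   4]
nullity(A) = 2

Row reduce:
R2 → R2 - (1/2)·R1
R3 → R3 - (1)·R1
R3 → R3 + (2/3)·R2
REF = 
  [ -2,   0,  -3,   4]
  [  0,   0, 3/2,   0]
  [  0,   0,   0,   0]
Pivot columns: 1, 3 → 2 pivots.
rank(A) = 2, so nullity(A) = 4 - 2 = 2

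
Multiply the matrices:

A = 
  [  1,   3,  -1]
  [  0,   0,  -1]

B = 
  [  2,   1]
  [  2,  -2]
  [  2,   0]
AB = 
  [  6,  -5]
  [ -2,   0]

A is 2×3 and B is 3×2, so AB is 2×2. Each entry is (row of A)·(column of B):
AB[1,1] = (1)(2) + (3)(2) + (-1)(2) = 6
AB[1,2] = (1)(1) + (3)(-2) + (-1)(0) = -5
AB[2,1] = (0)(2) + (0)(2) + (-1)(2) = -2
AB[2,2] = (0)(1) + (0)(-2) + (-1)(0) = 0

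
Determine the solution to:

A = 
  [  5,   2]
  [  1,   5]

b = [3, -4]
Row reduce the augmented matrix [A|b]:
R2 → R2 - (1/5)·R1
REF = 
  [    5,     2,     3]
  [    0,  23/5, -23/5]

Back-substitution:
x₂ = (-23/5) / (23/5) = -1
x₁ = (3 - (2)(-1)) / 5 = 1

x = [1, -1]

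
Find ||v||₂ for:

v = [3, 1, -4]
5.099

||v||₂ = √((3)² + (1)² + (-4)²) = √26 = 5.099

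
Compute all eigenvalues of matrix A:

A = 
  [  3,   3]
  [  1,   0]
tr(A) = 3, det(A) = -3
Characteristic polynomial: λ² - tr(A)λ + det(A) = λ² - 3λ - 3
λ² - 3λ - 3 = 0  ⇒  λ = (3 ± √((-3)² - 4·(-3)))/2 = (3 ± √(21))/2
  = (3 + √21)/2,  (3 - √21)/2

λ = (3 + √21)/2, (3 - √21)/2  (≈ 3.791, -0.7913)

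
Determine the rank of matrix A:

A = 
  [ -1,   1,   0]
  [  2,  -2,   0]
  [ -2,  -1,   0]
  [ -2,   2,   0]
rank(A) = 2

Row reduce:
R2 → R2 + (2)·R1
R3 → R3 - (2)·R1
R4 → R4 - (2)·R1
Swap R2 ↔ R3
REF = 
  [ -1,   1,   0]
  [  0,  -3,   0]
  [  0,   0,   0]
  [  0,   0,   0]
Pivot columns: 1, 2 → 2 pivots.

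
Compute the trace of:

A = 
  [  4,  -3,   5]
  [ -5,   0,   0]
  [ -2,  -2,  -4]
0

tr(A) = 4 + 0 + -4 = 0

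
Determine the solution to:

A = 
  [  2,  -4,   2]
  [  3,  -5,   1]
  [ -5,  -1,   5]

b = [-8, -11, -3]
Row reduce the augmented matrix [A|b]:
R2 → R2 - (3/2)·R1
R3 → R3 + (5/2)·R1
R3 → R3 + (11)·R2
REF = 
  [  2,  -4,   2,  -8]
  [  0,   1,  -2,   1]
  [  0,   0, -12, -12]

Back-substitution:
x₃ = (-12) / (-12) = 1
x₂ = (1 - (-2)(1)) / 1 = 3
x₁ = (-8 - (-4)(3) - (2)(1)) / 2 = 1

x = [1, 3, 1]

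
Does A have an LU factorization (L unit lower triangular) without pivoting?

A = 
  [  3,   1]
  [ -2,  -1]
Yes.
A[1,1] = 3 ≠ 0, so Gaussian elimination proceeds without a row swap: multiplier ℓ₂₁ = (-2)/(3) = -2/3, and U[2,2] = -1 - (-2/3)(1) = -1/3.
L = 
  [   1,    0]
  [-2/3,    1]
U = 
  [   3,    1]
  [   0, -1/3]
Check row 2 of LU: [(-2/3)(3), (-2/3)(1) + (-1/3)] = [-2, -1] = row 2 of A ✓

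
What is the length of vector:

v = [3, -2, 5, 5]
7.937

||v||₂ = √((3)² + (-2)² + (5)² + (5)²) = √63 = 7.937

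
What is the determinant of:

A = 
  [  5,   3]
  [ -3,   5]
34

For a 2×2 matrix, det = ad - bc = (5)(5) - (3)(-3) = 34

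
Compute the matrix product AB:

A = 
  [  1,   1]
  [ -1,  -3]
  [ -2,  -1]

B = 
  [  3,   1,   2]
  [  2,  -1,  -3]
AB = 
  [  5,   0,  -1]
  [ -9,   2,   7]
  [ -8,  -1,  -1]

A is 3×2 and B is 2×3, so AB is 3×3. Each entry is (row of A)·(column of B):
AB[1,1] = (1)(3) + (1)(2) = 5
AB[1,2] = (1)(1) + (1)(-1) = 0
AB[1,3] = (1)(2) + (1)(-3) = -1
AB[2,1] = (-1)(3) + (-3)(2) = -9
AB[2,2] = (-1)(1) + (-3)(-1) = 2
AB[2,3] = (-1)(2) + (-3)(-3) = 7
AB[3,1] = (-2)(3) + (-1)(2) = -8
AB[3,2] = (-2)(1) + (-1)(-1) = -1
AB[3,3] = (-2)(2) + (-1)(-3) = -1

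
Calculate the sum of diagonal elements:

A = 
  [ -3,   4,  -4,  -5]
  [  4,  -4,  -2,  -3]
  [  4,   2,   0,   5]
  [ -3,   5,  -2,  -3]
-10

tr(A) = -3 + -4 + 0 + -3 = -10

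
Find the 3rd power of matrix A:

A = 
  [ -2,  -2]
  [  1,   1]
A² = A·A:
A²[1,1] = (-2)(-2) + (-2)(1) = 2
A²[1,2] = (-2)(-2) + (-2)(1) = 2
A²[2,1] = (1)(-2) + (1)(1) = -1
A²[2,2] = (1)(-2) + (1)(1) = -1
A² = 
  [  2,   2]
  [ -1,  -1]

A^3 = A^2·A:
A^3[1,1] = (2)(-2) + (2)(1) = -2
A^3[1,2] = (2)(-2) + (2)(1) = -2
A^3[2,1] = (-1)(-2) + (-1)(1) = 1
A^3[2,2] = (-1)(-2) + (-1)(1) = 1
A^3 = 
  [ -2,  -2]
  [  1,   1]

Therefore
A^3 = 
  [ -2,  -2]
  [  1,   1]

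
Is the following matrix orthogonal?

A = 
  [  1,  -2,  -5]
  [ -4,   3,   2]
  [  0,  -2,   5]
No

AᵀA = 
  [ 17, -14, -13]
  [-14,  17,   6]
  [-13,   6,  54]
≠ I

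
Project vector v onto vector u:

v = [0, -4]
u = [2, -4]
proj_u(v) = [8/5, -16/5]

v·u = (0)(2) + (-4)(-4) = 16
u·u = (2)² + (-4)² = 20
proj_u(v) = (v·u / u·u) × u = (16/20) × u = (4/5) × u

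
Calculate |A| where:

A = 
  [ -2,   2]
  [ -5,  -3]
16

For a 2×2 matrix, det = ad - bc = (-2)(-3) - (2)(-5) = 16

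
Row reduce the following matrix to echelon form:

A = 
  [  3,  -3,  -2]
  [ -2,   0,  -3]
Row operations:
R2 → R2 + (2/3)·R1

Resulting echelon form:
REF = 
  [    3,    -3,    -2]
  [    0,    -2, -13/3]

Rank = 2 (number of non-zero pivot rows).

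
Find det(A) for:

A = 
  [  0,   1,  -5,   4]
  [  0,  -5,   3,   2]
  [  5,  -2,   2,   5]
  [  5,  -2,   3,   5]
-110

Cofactor expansion along row 1: det(A) = a₁₁M₁₁ - a₁₂M₁₂ + a₁₃M₁₃ - a₁₄M₁₄

M₁₁ = det[[-5, 3, 2]; [-2, 2, 5]; [-2, 3, 5]]
  = (-5)·((2)(5) - (5)(3)) - (3)·((-2)(5) - (5)(-2)) + (2)·((-2)(3) - (2)(-2))
  = (-5)(-5) - (3)(0) + (2)(-2)
  = 21
M₁₂ = det[[0, 3, 2]; [5, 2, 5]; [5, 3, 5]]
  = (0)·((2)(5) - (5)(3)) - (3)·((5)(5) - (5)(5)) + (2)·((5)(3) - (2)(5))
  = (0)(-5) - (3)(0) + (2)(5)
  = 10
M₁₃ = det[[0, -5, 2]; [5, -2, 5]; [5, -2, 5]]
  = (0)·((-2)(5) - (5)(-2)) - (-5)·((5)(5) - (5)(5)) + (2)·((5)(-2) - (-2)(5))
  = (0)(0) - (-5)(0) + (2)(0)
  = 0
M₁₄ = det[[0, -5, 3]; [5, -2, 2]; [5, -2, 3]]
  = (0)·((-2)(3) - (2)(-2)) - (-5)·((5)(3) - (2)(5)) + (3)·((5)(-2) - (-2)(5))
  = (0)(-2) - (-5)(5) + (3)(0)
  = 25

det(A) = (0)(21) - (1)(10) + (-5)(0) - (4)(25) = -110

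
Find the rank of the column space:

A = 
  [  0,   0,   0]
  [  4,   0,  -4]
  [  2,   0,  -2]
dim(Col(A)) = 1

Row reduce:
Swap R1 ↔ R2
R3 → R3 - (1/2)·R1
REF = 
  [  4,   0,  -4]
  [  0,   0,   0]
  [  0,   0,   0]
Pivot columns: 1 → 1 pivot.
dim(Col(A)) = number of pivot columns = 1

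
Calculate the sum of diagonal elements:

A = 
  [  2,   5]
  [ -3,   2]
4

tr(A) = 2 + 2 = 4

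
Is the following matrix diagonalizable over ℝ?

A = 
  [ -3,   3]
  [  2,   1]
Yes

tr(A) = -2, det(A) = -9
Characteristic polynomial: λ² - tr(A)λ + det(A) = λ² + 2λ - 9
λ² + 2λ - 9 = 0  ⇒  λ = (-2 ± √((2)² - 4·(-9)))/2 = (-2 ± √(40))/2
  = -1 + √10,  -1 - √10
Eigenvalues: -1 + √10, -1 - √10  (≈ 2.162, -4.162)
The two irrational eigenvalues are distinct (simple), so each has alg. mult. = geom. mult. = 1.
Sum of geometric multiplicities equals n, so A has n independent eigenvectors.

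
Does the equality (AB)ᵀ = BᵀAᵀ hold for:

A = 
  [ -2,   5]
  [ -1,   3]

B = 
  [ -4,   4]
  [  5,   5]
Yes

(AB)ᵀ = 
  [ 33,  19]
  [ 17,  11]

BᵀAᵀ = 
  [ 33,  19]
  [ 17,  11]

Both sides are equal — this is the standard identity (AB)ᵀ = BᵀAᵀ, which holds for all A, B.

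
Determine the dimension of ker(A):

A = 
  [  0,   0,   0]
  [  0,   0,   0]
nullity(A) = 3

Row reduce:
(no row operations needed)
REF = 
  [  0,   0,   0]
  [  0,   0,   0]
Pivot columns: none → 0 pivots.
rank(A) = 0, so nullity(A) = 3 - 0 = 3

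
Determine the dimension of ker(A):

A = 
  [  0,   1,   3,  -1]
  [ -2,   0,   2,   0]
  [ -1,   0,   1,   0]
nullity(A) = 2

Row reduce:
Swap R1 ↔ R2
R3 → R3 - (1/2)·R1
REF = 
  [ -2,   0,   2,   0]
  [  0,   1,   3,  -1]
  [  0,   0,   0,   0]
Pivot columns: 1, 2 → 2 pivots.
rank(A) = 2, so nullity(A) = 4 - 2 = 2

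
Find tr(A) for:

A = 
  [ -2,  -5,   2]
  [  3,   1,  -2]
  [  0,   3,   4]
3

tr(A) = -2 + 1 + 4 = 3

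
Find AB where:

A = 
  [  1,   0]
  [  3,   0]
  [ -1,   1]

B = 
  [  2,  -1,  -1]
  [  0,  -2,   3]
A is 3×2 and B is 2×3, so AB is 3×3. Each entry is (row of A)·(column of B):
AB[1,1] = (1)(2) + (0)(0) = 2
AB[1,2] = (1)(-1) + (0)(-2) = -1
AB[1,3] = (1)(-1) + (0)(3) = -1
AB[2,1] = (3)(2) + (0)(0) = 6
AB[2,2] = (3)(-1) + (0)(-2) = -3
AB[2,3] = (3)(-1) + (0)(3) = -3
AB[3,1] = (-1)(2) + (1)(0) = -2
AB[3,2] = (-1)(-1) + (1)(-2) = -1
AB[3,3] = (-1)(-1) + (1)(3) = 4

AB = 
  [  2,  -1,  -1]
  [  6,  -3,  -3]
  [ -2,  -1,   4]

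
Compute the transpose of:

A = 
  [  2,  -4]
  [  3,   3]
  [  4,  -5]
Aᵀ = 
  [  2,   3,   4]
  [ -4,   3,  -5]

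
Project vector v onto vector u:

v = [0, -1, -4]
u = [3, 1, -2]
proj_u(v) = [3/2, 1/2, -1]

v·u = (0)(3) + (-1)(1) + (-4)(-2) = 7
u·u = (3)² + (1)² + (-2)² = 14
proj_u(v) = (v·u / u·u) × u = (7/14) × u = (1/2) × u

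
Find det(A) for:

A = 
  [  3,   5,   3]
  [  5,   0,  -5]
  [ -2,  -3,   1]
Cofactor expansion along row 1:
det(A) = (3)·((0)(1) - (-5)(-3)) - (5)·((5)(1) - (-5)(-2)) + (3)·((5)(-3) - (0)(-2))
  = (3)(-15) - (5)(-5) + (3)(-15)
  = -65

det(A) = -65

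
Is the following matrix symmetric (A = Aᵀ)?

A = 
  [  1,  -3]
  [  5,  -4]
No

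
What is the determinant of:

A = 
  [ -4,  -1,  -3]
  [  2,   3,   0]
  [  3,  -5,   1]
47

Cofactor expansion along row 1:
det(A) = (-4)·((3)(1) - (0)(-5)) - (-1)·((2)(1) - (0)(3)) + (-3)·((2)(-5) - (3)(3))
  = (-4)(3) - (-1)(2) + (-3)(-19)
  = 47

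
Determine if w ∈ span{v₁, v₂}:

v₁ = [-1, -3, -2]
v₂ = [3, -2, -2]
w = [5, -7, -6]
Yes

Form the augmented matrix and row-reduce:
[v₁|v₂|w] = 
  [ -1,   3,   5]
  [ -3,  -2,  -7]
  [ -2,  -2,  -6]
R2 → R2 - (3)·R1
R3 → R3 - (2)·R1
R3 → R3 - (8/11)·R2
REF = 
  [ -1,   3,   5]
  [  0, -11, -22]
  [  0,   0,   0]

No row of the form [0 0 | nonzero], so the system is consistent. Back-substitution gives c₁ = 1, c₂ = 2: w = (1)·v₁ + (2)·v₂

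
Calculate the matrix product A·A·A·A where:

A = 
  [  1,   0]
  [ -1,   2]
A² = A·A:
A²[1,1] = (1)(1) + (0)(-1) = 1
A²[1,2] = (1)(0) + (0)(2) = 0
A²[2,1] = (-1)(1) + (2)(-1) = -3
A²[2,2] = (-1)(0) + (2)(2) = 4
A² = 
  [  1,   0]
  [ -3,   4]

A^3 = A^2·A:
A^3[1,1] = (1)(1) + (0)(-1) = 1
A^3[1,2] = (1)(0) + (0)(2) = 0
A^3[2,1] = (-3)(1) + (4)(-1) = -7
A^3[2,2] = (-3)(0) + (4)(2) = 8
A^3 = 
  [  1,   0]
  [ -7,   8]

A^4 = A^3·A:
A^4[1,1] = (1)(1) + (0)(-1) = 1
A^4[1,2] = (1)(0) + (0)(2) = 0
A^4[2,1] = (-7)(1) + (8)(-1) = -15
A^4[2,2] = (-7)(0) + (8)(2) = 16
A^4 = 
  [  1,   0]
  [-15,  16]

Therefore
A^4 = 
  [  1,   0]
  [-15,  16]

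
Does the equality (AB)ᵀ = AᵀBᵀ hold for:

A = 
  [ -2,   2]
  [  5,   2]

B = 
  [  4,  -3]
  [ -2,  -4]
No

(AB)ᵀ = 
  [-12,  16]
  [ -2, -23]

AᵀBᵀ = 
  [-23, -16]
  [  2, -12]

The two matrices differ, so (AB)ᵀ ≠ AᵀBᵀ in general. The correct identity is (AB)ᵀ = BᵀAᵀ.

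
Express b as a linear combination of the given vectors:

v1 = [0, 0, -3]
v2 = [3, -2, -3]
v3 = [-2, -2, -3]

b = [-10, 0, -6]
c1 = 2, c2 = -2, c3 = 2

b = 2·v1 + -2·v2 + 2·v3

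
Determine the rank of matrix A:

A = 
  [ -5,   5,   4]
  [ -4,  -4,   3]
Row reduce:
R2 → R2 - (4/5)·R1
REF = 
  [  -5,    5,    4]
  [   0,   -8, -1/5]
Pivot columns: 1, 2 → 2 pivots.

rank(A) = 2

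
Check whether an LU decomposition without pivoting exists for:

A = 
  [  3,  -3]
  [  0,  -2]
Yes.
A[1,1] = 3 ≠ 0, so Gaussian elimination proceeds without a row swap: multiplier ℓ₂₁ = (0)/(3) = 0, and U[2,2] = -2 - (0)(-3) = -2.
L = 
  [  1,   0]
  [  0,   1]
U = 
  [  3,  -3]
  [  0,  -2]
Check row 2 of LU: [(0)(3), (0)(-3) + (-2)] = [0, -2] = row 2 of A ✓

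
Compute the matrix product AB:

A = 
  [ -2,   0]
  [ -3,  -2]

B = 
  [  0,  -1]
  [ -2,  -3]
A is 2×2 and B is 2×2, so AB is 2×2. Each entry is (row of A)·(column of B):
AB[1,1] = (-2)(0) + (0)(-2) = 0
AB[1,2] = (-2)(-1) + (0)(-3) = 2
AB[2,1] = (-3)(0) + (-2)(-2) = 4
AB[2,2] = (-3)(-1) + (-2)(-3) = 9

AB = 
  [  0,   2]
  [  4,   9]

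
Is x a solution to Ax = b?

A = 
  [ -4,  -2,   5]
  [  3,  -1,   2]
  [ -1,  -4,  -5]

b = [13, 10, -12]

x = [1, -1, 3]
Yes

Ax = [13, 10, -12] = b ✓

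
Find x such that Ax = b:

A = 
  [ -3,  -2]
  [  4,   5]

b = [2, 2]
Row reduce the augmented matrix [A|b]:
R2 → R2 + (4/3)·R1
REF = 
  [  -3,   -2,    2]
  [   0,  7/3, 14/3]

Back-substitution:
x₂ = (14/3) / (7/3) = 2
x₁ = (2 - (-2)(2)) / (-3) = -2

x = [-2, 2]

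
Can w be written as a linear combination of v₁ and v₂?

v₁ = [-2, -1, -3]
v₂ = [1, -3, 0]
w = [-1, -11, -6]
Yes

Form the augmented matrix and row-reduce:
[v₁|v₂|w] = 
  [ -2,   1,  -1]
  [ -1,  -3, -11]
  [ -3,   0,  -6]
R2 → R2 - (1/2)·R1
R3 → R3 - (3/2)·R1
R3 → R3 - (3/7)·R2
REF = 
  [   -2,     1,    -1]
  [    0,  -7/2, -21/2]
  [    0,     0,     0]

No row of the form [0 0 | nonzero], so the system is consistent. Back-substitution gives c₁ = 2, c₂ = 3: w = (2)·v₁ + (3)·v₂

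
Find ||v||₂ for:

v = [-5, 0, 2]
5.385

||v||₂ = √((-5)² + (0)² + (2)²) = √29 = 5.385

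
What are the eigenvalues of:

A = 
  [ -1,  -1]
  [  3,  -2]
tr(A) = -3, det(A) = 5
Characteristic polynomial: λ² - tr(A)λ + det(A) = λ² + 3λ + 5
λ² + 3λ + 5 = 0  ⇒  λ = (-3 ± √((3)² - 4·(5)))/2 = (-3 ± √(-11))/2
  = (-3 + i√11)/2,  (-3 - i√11)/2

λ = (-3 + i√11)/2, (-3 - i√11)/2  (≈ -1.5 + 1.658i, -1.5 - 1.658i)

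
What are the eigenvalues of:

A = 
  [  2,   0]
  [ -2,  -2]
λ = 2, -2

tr(A) = 0, det(A) = -4
Characteristic polynomial: λ² - tr(A)λ + det(A) = λ² - 4
λ² - 4 = (λ + 2)(λ - 2)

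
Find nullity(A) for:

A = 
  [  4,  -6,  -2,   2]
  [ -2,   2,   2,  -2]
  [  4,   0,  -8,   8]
nullity(A) = 2

Row reduce:
R2 → R2 + (1/2)·R1
R3 → R3 - (1)·R1
R3 → R3 + (6)·R2
REF = 
  [  4,  -6,  -2,   2]
  [  0,  -1,   1,  -1]
  [  0,   0,   0,   0]
Pivot columns: 1, 2 → 2 pivots.
rank(A) = 2, so nullity(A) = 4 - 2 = 2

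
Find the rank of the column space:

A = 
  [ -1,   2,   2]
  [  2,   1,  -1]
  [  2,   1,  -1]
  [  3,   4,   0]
dim(Col(A)) = 2

Row reduce:
R2 → R2 + (2)·R1
R3 → R3 + (2)·R1
R4 → R4 + (3)·R1
R3 → R3 - (1)·R2
R4 → R4 - (2)·R2
REF = 
  [ -1,   2,   2]
  [  0,   5,   3]
  [  0,   0,   0]
  [  0,   0,   0]
Pivot columns: 1, 2 → 2 pivots.
dim(Col(A)) = number of pivot columns = 2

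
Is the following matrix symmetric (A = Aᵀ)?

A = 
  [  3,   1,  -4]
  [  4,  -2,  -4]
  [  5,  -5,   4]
No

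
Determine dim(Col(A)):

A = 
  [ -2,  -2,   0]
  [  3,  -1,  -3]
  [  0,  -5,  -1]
dim(Col(A)) = 3

Row reduce:
R2 → R2 + (3/2)·R1
R3 → R3 - (5/4)·R2
REF = 
  [  -2,   -2,    0]
  [   0,   -4,   -3]
  [   0,    0, 11/4]
Pivot columns: 1, 2, 3 → 3 pivots.
dim(Col(A)) = number of pivot columns = 3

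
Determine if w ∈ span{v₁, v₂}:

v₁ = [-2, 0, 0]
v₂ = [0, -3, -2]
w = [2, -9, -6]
Yes

Form the augmented matrix and row-reduce:
[v₁|v₂|w] = 
  [ -2,   0,   2]
  [  0,  -3,  -9]
  [  0,  -2,  -6]
R3 → R3 - (2/3)·R2
REF = 
  [ -2,   0,   2]
  [  0,  -3,  -9]
  [  0,   0,   0]

No row of the form [0 0 | nonzero], so the system is consistent. Back-substitution gives c₁ = -1, c₂ = 3: w = (-1)·v₁ + (3)·v₂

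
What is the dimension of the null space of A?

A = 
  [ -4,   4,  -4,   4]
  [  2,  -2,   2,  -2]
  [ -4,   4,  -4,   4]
nullity(A) = 3

Row reduce:
R2 → R2 + (1/2)·R1
R3 → R3 - (1)·R1
REF = 
  [ -4,   4,  -4,   4]
  [  0,   0,   0,   0]
  [  0,   0,   0,   0]
Pivot columns: 1 → 1 pivot.
rank(A) = 1, so nullity(A) = 4 - 1 = 3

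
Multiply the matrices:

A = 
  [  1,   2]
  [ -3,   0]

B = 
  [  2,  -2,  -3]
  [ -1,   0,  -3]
A is 2×2 and B is 2×3, so AB is 2×3. Each entry is (row of A)·(column of B):
AB[1,1] = (1)(2) + (2)(-1) = 0
AB[1,2] = (1)(-2) + (2)(0) = -2
AB[1,3] = (1)(-3) + (2)(-3) = -9
AB[2,1] = (-3)(2) + (0)(-1) = -6
AB[2,2] = (-3)(-2) + (0)(0) = 6
AB[2,3] = (-3)(-3) + (0)(-3) = 9

AB = 
  [  0,  -2,  -9]
  [ -6,   6,   9]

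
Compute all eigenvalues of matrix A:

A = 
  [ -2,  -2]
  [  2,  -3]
tr(A) = -5, det(A) = 10
Characteristic polynomial: λ² - tr(A)λ + det(A) = λ² + 5λ + 10
λ² + 5λ + 10 = 0  ⇒  λ = (-5 ± √((5)² - 4·(10)))/2 = (-5 ± √(-15))/2
  = (-5 + i√15)/2,  (-5 - i√15)/2

λ = (-5 + i√15)/2, (-5 - i√15)/2  (≈ -2.5 + 1.936i, -2.5 - 1.936i)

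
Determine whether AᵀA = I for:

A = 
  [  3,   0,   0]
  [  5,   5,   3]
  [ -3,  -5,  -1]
No

AᵀA = 
  [ 43,  40,  18]
  [ 40,  50,  20]
  [ 18,  20,  10]
≠ I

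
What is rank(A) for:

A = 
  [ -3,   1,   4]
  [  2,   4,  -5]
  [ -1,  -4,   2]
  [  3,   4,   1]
Row reduce:
R2 → R2 + (2/3)·R1
R3 → R3 - (1/3)·R1
R4 → R4 + (1)·R1
R3 → R3 + (13/14)·R2
R4 → R4 - (15/14)·R2
R4 → R4 + (5)·R3
REF = 
  [  -3,    1,    4]
  [   0, 14/3, -7/3]
  [   0,    0, -3/2]
  [   0,    0,    0]
Pivot columns: 1, 2, 3 → 3 pivots.

rank(A) = 3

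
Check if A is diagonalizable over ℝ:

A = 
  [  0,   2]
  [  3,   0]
Yes

tr(A) = 0, det(A) = -6
Characteristic polynomial: λ² - tr(A)λ + det(A) = λ² - 6
λ² - 6 = 0  ⇒  λ = (0 ± √((0)² - 4·(-6)))/2 = (0 ± √(24))/2
  = √6,  -√6
Eigenvalues: √6, -√6  (≈ 2.449, -2.449)
The two irrational eigenvalues are distinct (simple), so each has alg. mult. = geom. mult. = 1.
Sum of geometric multiplicities equals n, so A has n independent eigenvectors.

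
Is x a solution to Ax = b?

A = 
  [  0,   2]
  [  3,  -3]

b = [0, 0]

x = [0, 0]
Yes

Ax = [0, 0] = b ✓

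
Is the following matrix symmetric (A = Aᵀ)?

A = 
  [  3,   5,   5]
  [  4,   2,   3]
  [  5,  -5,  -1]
No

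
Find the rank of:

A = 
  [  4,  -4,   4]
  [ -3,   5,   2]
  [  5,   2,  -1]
rank(A) = 3

Row reduce:
R2 → R2 + (3/4)·R1
R3 → R3 - (5/4)·R1
R3 → R3 - (7/2)·R2
REF = 
  [    4,    -4,     4]
  [    0,     2,     5]
  [    0,     0, -47/2]
Pivot columns: 1, 2, 3 → 3 pivots.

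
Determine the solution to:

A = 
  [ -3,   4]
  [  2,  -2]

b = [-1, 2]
Row reduce the augmented matrix [A|b]:
R2 → R2 + (2/3)·R1
REF = 
  [ -3,   4,  -1]
  [  0, 2/3, 4/3]

Back-substitution:
x₂ = (4/3) / (2/3) = 2
x₁ = (-1 - (4)(2)) / (-3) = 3

x = [3, 2]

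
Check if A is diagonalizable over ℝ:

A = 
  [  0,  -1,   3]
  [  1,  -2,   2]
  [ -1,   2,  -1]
No

Characteristic polynomial: det(λI - A) = λ³ + 3λ² + 2λ - 1
By the rational root theorem any rational root is an integer dividing 1; none of those is a root, so p(λ) has no rational roots and hence (being an irreducible cubic) no repeated roots.
Discriminant of the cubic: Δ = -23
Δ < 0 ⇒ one real eigenvalue and a complex-conjugate pair: λ ≈ -1.662 + 0.5623i, -1.662 - 0.5623i, 0.3247
Has complex eigenvalues (not diagonalizable over ℝ).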